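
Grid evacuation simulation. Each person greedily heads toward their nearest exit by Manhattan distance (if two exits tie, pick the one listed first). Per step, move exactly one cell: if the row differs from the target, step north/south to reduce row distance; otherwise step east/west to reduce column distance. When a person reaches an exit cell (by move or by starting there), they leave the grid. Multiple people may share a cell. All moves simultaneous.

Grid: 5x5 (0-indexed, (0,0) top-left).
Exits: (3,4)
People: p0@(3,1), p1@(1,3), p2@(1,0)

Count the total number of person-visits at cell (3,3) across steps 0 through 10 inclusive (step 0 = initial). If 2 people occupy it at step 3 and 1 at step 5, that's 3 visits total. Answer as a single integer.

Step 0: p0@(3,1) p1@(1,3) p2@(1,0) -> at (3,3): 0 [-], cum=0
Step 1: p0@(3,2) p1@(2,3) p2@(2,0) -> at (3,3): 0 [-], cum=0
Step 2: p0@(3,3) p1@(3,3) p2@(3,0) -> at (3,3): 2 [p0,p1], cum=2
Step 3: p0@ESC p1@ESC p2@(3,1) -> at (3,3): 0 [-], cum=2
Step 4: p0@ESC p1@ESC p2@(3,2) -> at (3,3): 0 [-], cum=2
Step 5: p0@ESC p1@ESC p2@(3,3) -> at (3,3): 1 [p2], cum=3
Step 6: p0@ESC p1@ESC p2@ESC -> at (3,3): 0 [-], cum=3
Total visits = 3

Answer: 3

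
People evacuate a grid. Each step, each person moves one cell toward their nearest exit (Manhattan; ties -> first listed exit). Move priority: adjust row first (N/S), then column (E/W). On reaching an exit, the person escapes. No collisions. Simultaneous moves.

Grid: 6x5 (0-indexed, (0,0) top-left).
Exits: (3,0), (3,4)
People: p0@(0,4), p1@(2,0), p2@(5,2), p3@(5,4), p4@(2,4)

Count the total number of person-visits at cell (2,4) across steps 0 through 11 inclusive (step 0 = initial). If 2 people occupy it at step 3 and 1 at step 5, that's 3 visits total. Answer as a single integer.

Answer: 2

Derivation:
Step 0: p0@(0,4) p1@(2,0) p2@(5,2) p3@(5,4) p4@(2,4) -> at (2,4): 1 [p4], cum=1
Step 1: p0@(1,4) p1@ESC p2@(4,2) p3@(4,4) p4@ESC -> at (2,4): 0 [-], cum=1
Step 2: p0@(2,4) p1@ESC p2@(3,2) p3@ESC p4@ESC -> at (2,4): 1 [p0], cum=2
Step 3: p0@ESC p1@ESC p2@(3,1) p3@ESC p4@ESC -> at (2,4): 0 [-], cum=2
Step 4: p0@ESC p1@ESC p2@ESC p3@ESC p4@ESC -> at (2,4): 0 [-], cum=2
Total visits = 2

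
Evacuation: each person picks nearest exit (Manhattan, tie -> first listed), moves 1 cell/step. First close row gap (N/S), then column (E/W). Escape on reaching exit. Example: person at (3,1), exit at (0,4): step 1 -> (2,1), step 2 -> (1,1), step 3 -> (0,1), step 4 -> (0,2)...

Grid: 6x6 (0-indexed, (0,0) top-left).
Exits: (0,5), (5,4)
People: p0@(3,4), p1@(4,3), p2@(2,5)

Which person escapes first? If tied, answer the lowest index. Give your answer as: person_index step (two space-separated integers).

Step 1: p0:(3,4)->(4,4) | p1:(4,3)->(5,3) | p2:(2,5)->(1,5)
Step 2: p0:(4,4)->(5,4)->EXIT | p1:(5,3)->(5,4)->EXIT | p2:(1,5)->(0,5)->EXIT
Exit steps: [2, 2, 2]
First to escape: p0 at step 2

Answer: 0 2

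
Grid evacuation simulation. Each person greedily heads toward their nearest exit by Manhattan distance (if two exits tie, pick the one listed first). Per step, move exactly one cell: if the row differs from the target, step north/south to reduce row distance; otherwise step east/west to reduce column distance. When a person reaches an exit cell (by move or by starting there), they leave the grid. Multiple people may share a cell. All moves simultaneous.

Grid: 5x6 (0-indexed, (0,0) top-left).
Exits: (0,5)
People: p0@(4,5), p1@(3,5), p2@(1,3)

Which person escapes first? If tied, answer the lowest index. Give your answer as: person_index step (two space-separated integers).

Step 1: p0:(4,5)->(3,5) | p1:(3,5)->(2,5) | p2:(1,3)->(0,3)
Step 2: p0:(3,5)->(2,5) | p1:(2,5)->(1,5) | p2:(0,3)->(0,4)
Step 3: p0:(2,5)->(1,5) | p1:(1,5)->(0,5)->EXIT | p2:(0,4)->(0,5)->EXIT
Step 4: p0:(1,5)->(0,5)->EXIT | p1:escaped | p2:escaped
Exit steps: [4, 3, 3]
First to escape: p1 at step 3

Answer: 1 3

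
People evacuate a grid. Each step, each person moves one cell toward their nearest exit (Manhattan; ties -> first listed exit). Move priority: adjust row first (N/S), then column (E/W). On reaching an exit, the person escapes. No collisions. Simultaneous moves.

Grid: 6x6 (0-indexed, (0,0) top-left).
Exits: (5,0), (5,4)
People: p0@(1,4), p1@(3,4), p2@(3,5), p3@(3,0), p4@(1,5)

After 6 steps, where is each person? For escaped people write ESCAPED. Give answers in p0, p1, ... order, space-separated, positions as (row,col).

Step 1: p0:(1,4)->(2,4) | p1:(3,4)->(4,4) | p2:(3,5)->(4,5) | p3:(3,0)->(4,0) | p4:(1,5)->(2,5)
Step 2: p0:(2,4)->(3,4) | p1:(4,4)->(5,4)->EXIT | p2:(4,5)->(5,5) | p3:(4,0)->(5,0)->EXIT | p4:(2,5)->(3,5)
Step 3: p0:(3,4)->(4,4) | p1:escaped | p2:(5,5)->(5,4)->EXIT | p3:escaped | p4:(3,5)->(4,5)
Step 4: p0:(4,4)->(5,4)->EXIT | p1:escaped | p2:escaped | p3:escaped | p4:(4,5)->(5,5)
Step 5: p0:escaped | p1:escaped | p2:escaped | p3:escaped | p4:(5,5)->(5,4)->EXIT

ESCAPED ESCAPED ESCAPED ESCAPED ESCAPED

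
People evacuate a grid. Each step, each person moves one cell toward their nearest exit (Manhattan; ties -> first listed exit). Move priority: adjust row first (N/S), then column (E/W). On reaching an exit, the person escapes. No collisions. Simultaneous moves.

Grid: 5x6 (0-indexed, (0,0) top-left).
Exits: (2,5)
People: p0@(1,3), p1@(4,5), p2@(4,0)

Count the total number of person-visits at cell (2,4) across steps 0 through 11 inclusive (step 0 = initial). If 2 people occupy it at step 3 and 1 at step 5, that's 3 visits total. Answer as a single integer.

Step 0: p0@(1,3) p1@(4,5) p2@(4,0) -> at (2,4): 0 [-], cum=0
Step 1: p0@(2,3) p1@(3,5) p2@(3,0) -> at (2,4): 0 [-], cum=0
Step 2: p0@(2,4) p1@ESC p2@(2,0) -> at (2,4): 1 [p0], cum=1
Step 3: p0@ESC p1@ESC p2@(2,1) -> at (2,4): 0 [-], cum=1
Step 4: p0@ESC p1@ESC p2@(2,2) -> at (2,4): 0 [-], cum=1
Step 5: p0@ESC p1@ESC p2@(2,3) -> at (2,4): 0 [-], cum=1
Step 6: p0@ESC p1@ESC p2@(2,4) -> at (2,4): 1 [p2], cum=2
Step 7: p0@ESC p1@ESC p2@ESC -> at (2,4): 0 [-], cum=2
Total visits = 2

Answer: 2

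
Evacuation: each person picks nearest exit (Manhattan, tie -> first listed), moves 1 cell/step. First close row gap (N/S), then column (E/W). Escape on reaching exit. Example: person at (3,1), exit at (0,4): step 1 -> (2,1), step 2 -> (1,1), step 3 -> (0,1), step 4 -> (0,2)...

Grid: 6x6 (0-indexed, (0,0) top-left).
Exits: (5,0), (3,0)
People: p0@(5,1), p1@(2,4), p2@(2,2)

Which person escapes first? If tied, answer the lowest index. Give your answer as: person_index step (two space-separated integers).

Step 1: p0:(5,1)->(5,0)->EXIT | p1:(2,4)->(3,4) | p2:(2,2)->(3,2)
Step 2: p0:escaped | p1:(3,4)->(3,3) | p2:(3,2)->(3,1)
Step 3: p0:escaped | p1:(3,3)->(3,2) | p2:(3,1)->(3,0)->EXIT
Step 4: p0:escaped | p1:(3,2)->(3,1) | p2:escaped
Step 5: p0:escaped | p1:(3,1)->(3,0)->EXIT | p2:escaped
Exit steps: [1, 5, 3]
First to escape: p0 at step 1

Answer: 0 1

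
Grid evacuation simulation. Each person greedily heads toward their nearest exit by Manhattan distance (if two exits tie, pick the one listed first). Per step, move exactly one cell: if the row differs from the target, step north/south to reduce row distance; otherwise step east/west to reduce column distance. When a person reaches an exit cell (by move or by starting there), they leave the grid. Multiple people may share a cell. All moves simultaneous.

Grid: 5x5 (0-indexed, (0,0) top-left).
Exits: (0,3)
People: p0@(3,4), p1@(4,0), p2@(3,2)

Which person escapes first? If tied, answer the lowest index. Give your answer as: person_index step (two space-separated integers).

Step 1: p0:(3,4)->(2,4) | p1:(4,0)->(3,0) | p2:(3,2)->(2,2)
Step 2: p0:(2,4)->(1,4) | p1:(3,0)->(2,0) | p2:(2,2)->(1,2)
Step 3: p0:(1,4)->(0,4) | p1:(2,0)->(1,0) | p2:(1,2)->(0,2)
Step 4: p0:(0,4)->(0,3)->EXIT | p1:(1,0)->(0,0) | p2:(0,2)->(0,3)->EXIT
Step 5: p0:escaped | p1:(0,0)->(0,1) | p2:escaped
Step 6: p0:escaped | p1:(0,1)->(0,2) | p2:escaped
Step 7: p0:escaped | p1:(0,2)->(0,3)->EXIT | p2:escaped
Exit steps: [4, 7, 4]
First to escape: p0 at step 4

Answer: 0 4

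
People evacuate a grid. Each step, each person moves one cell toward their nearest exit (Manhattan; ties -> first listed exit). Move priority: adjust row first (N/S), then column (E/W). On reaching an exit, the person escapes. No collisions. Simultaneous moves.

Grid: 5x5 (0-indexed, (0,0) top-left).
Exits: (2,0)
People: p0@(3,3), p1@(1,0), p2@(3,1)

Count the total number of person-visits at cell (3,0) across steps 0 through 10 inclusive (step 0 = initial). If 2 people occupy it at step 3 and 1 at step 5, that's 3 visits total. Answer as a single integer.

Answer: 0

Derivation:
Step 0: p0@(3,3) p1@(1,0) p2@(3,1) -> at (3,0): 0 [-], cum=0
Step 1: p0@(2,3) p1@ESC p2@(2,1) -> at (3,0): 0 [-], cum=0
Step 2: p0@(2,2) p1@ESC p2@ESC -> at (3,0): 0 [-], cum=0
Step 3: p0@(2,1) p1@ESC p2@ESC -> at (3,0): 0 [-], cum=0
Step 4: p0@ESC p1@ESC p2@ESC -> at (3,0): 0 [-], cum=0
Total visits = 0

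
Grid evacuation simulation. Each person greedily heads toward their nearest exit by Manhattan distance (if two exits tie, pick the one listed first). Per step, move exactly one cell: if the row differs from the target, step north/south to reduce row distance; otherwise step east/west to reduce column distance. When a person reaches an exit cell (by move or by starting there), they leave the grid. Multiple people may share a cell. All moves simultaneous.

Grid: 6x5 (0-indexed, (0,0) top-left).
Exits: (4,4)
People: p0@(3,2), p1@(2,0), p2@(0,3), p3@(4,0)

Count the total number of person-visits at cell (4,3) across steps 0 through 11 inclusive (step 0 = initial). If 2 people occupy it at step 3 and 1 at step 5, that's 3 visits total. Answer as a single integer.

Answer: 4

Derivation:
Step 0: p0@(3,2) p1@(2,0) p2@(0,3) p3@(4,0) -> at (4,3): 0 [-], cum=0
Step 1: p0@(4,2) p1@(3,0) p2@(1,3) p3@(4,1) -> at (4,3): 0 [-], cum=0
Step 2: p0@(4,3) p1@(4,0) p2@(2,3) p3@(4,2) -> at (4,3): 1 [p0], cum=1
Step 3: p0@ESC p1@(4,1) p2@(3,3) p3@(4,3) -> at (4,3): 1 [p3], cum=2
Step 4: p0@ESC p1@(4,2) p2@(4,3) p3@ESC -> at (4,3): 1 [p2], cum=3
Step 5: p0@ESC p1@(4,3) p2@ESC p3@ESC -> at (4,3): 1 [p1], cum=4
Step 6: p0@ESC p1@ESC p2@ESC p3@ESC -> at (4,3): 0 [-], cum=4
Total visits = 4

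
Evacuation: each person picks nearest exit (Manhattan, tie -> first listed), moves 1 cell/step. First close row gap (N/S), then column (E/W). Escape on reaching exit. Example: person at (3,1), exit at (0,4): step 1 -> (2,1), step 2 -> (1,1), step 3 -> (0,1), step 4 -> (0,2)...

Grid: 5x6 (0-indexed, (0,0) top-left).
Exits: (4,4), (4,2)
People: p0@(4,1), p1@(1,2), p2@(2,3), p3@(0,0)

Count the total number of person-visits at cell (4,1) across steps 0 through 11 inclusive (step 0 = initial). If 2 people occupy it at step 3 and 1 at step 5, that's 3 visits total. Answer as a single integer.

Answer: 2

Derivation:
Step 0: p0@(4,1) p1@(1,2) p2@(2,3) p3@(0,0) -> at (4,1): 1 [p0], cum=1
Step 1: p0@ESC p1@(2,2) p2@(3,3) p3@(1,0) -> at (4,1): 0 [-], cum=1
Step 2: p0@ESC p1@(3,2) p2@(4,3) p3@(2,0) -> at (4,1): 0 [-], cum=1
Step 3: p0@ESC p1@ESC p2@ESC p3@(3,0) -> at (4,1): 0 [-], cum=1
Step 4: p0@ESC p1@ESC p2@ESC p3@(4,0) -> at (4,1): 0 [-], cum=1
Step 5: p0@ESC p1@ESC p2@ESC p3@(4,1) -> at (4,1): 1 [p3], cum=2
Step 6: p0@ESC p1@ESC p2@ESC p3@ESC -> at (4,1): 0 [-], cum=2
Total visits = 2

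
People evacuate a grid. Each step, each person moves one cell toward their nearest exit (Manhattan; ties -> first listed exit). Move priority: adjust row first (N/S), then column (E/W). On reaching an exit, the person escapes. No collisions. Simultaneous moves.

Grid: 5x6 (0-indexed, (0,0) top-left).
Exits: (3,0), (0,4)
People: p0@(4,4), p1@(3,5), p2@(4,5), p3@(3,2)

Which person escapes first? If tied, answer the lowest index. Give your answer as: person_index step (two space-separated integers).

Step 1: p0:(4,4)->(3,4) | p1:(3,5)->(2,5) | p2:(4,5)->(3,5) | p3:(3,2)->(3,1)
Step 2: p0:(3,4)->(2,4) | p1:(2,5)->(1,5) | p2:(3,5)->(2,5) | p3:(3,1)->(3,0)->EXIT
Step 3: p0:(2,4)->(1,4) | p1:(1,5)->(0,5) | p2:(2,5)->(1,5) | p3:escaped
Step 4: p0:(1,4)->(0,4)->EXIT | p1:(0,5)->(0,4)->EXIT | p2:(1,5)->(0,5) | p3:escaped
Step 5: p0:escaped | p1:escaped | p2:(0,5)->(0,4)->EXIT | p3:escaped
Exit steps: [4, 4, 5, 2]
First to escape: p3 at step 2

Answer: 3 2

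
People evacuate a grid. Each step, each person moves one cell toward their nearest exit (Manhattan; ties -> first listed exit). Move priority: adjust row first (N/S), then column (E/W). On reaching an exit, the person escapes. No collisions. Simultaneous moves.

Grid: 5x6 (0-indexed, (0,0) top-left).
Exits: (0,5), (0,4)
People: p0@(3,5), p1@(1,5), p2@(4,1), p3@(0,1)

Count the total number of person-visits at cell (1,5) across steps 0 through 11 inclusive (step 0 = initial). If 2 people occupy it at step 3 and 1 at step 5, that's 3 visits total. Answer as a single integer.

Step 0: p0@(3,5) p1@(1,5) p2@(4,1) p3@(0,1) -> at (1,5): 1 [p1], cum=1
Step 1: p0@(2,5) p1@ESC p2@(3,1) p3@(0,2) -> at (1,5): 0 [-], cum=1
Step 2: p0@(1,5) p1@ESC p2@(2,1) p3@(0,3) -> at (1,5): 1 [p0], cum=2
Step 3: p0@ESC p1@ESC p2@(1,1) p3@ESC -> at (1,5): 0 [-], cum=2
Step 4: p0@ESC p1@ESC p2@(0,1) p3@ESC -> at (1,5): 0 [-], cum=2
Step 5: p0@ESC p1@ESC p2@(0,2) p3@ESC -> at (1,5): 0 [-], cum=2
Step 6: p0@ESC p1@ESC p2@(0,3) p3@ESC -> at (1,5): 0 [-], cum=2
Step 7: p0@ESC p1@ESC p2@ESC p3@ESC -> at (1,5): 0 [-], cum=2
Total visits = 2

Answer: 2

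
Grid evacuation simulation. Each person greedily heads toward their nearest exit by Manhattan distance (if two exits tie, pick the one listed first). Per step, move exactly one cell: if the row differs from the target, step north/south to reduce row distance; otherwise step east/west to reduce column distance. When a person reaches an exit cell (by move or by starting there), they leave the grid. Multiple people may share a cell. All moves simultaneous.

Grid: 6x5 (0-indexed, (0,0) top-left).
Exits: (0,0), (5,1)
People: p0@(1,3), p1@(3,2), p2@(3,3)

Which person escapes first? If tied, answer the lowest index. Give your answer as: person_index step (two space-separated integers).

Step 1: p0:(1,3)->(0,3) | p1:(3,2)->(4,2) | p2:(3,3)->(4,3)
Step 2: p0:(0,3)->(0,2) | p1:(4,2)->(5,2) | p2:(4,3)->(5,3)
Step 3: p0:(0,2)->(0,1) | p1:(5,2)->(5,1)->EXIT | p2:(5,3)->(5,2)
Step 4: p0:(0,1)->(0,0)->EXIT | p1:escaped | p2:(5,2)->(5,1)->EXIT
Exit steps: [4, 3, 4]
First to escape: p1 at step 3

Answer: 1 3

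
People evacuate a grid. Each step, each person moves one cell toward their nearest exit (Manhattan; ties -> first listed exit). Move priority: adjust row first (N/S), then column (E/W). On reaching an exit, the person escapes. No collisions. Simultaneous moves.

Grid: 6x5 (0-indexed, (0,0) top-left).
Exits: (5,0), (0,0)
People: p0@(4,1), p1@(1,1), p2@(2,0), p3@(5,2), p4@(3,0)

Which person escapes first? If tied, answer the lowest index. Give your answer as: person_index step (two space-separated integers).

Answer: 0 2

Derivation:
Step 1: p0:(4,1)->(5,1) | p1:(1,1)->(0,1) | p2:(2,0)->(1,0) | p3:(5,2)->(5,1) | p4:(3,0)->(4,0)
Step 2: p0:(5,1)->(5,0)->EXIT | p1:(0,1)->(0,0)->EXIT | p2:(1,0)->(0,0)->EXIT | p3:(5,1)->(5,0)->EXIT | p4:(4,0)->(5,0)->EXIT
Exit steps: [2, 2, 2, 2, 2]
First to escape: p0 at step 2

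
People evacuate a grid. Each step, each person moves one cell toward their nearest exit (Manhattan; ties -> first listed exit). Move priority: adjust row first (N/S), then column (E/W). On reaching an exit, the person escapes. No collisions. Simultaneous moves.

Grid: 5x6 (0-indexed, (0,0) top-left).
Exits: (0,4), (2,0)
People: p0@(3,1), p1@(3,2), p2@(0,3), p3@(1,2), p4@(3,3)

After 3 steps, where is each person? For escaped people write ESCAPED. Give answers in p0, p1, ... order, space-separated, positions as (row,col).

Step 1: p0:(3,1)->(2,1) | p1:(3,2)->(2,2) | p2:(0,3)->(0,4)->EXIT | p3:(1,2)->(0,2) | p4:(3,3)->(2,3)
Step 2: p0:(2,1)->(2,0)->EXIT | p1:(2,2)->(2,1) | p2:escaped | p3:(0,2)->(0,3) | p4:(2,3)->(1,3)
Step 3: p0:escaped | p1:(2,1)->(2,0)->EXIT | p2:escaped | p3:(0,3)->(0,4)->EXIT | p4:(1,3)->(0,3)

ESCAPED ESCAPED ESCAPED ESCAPED (0,3)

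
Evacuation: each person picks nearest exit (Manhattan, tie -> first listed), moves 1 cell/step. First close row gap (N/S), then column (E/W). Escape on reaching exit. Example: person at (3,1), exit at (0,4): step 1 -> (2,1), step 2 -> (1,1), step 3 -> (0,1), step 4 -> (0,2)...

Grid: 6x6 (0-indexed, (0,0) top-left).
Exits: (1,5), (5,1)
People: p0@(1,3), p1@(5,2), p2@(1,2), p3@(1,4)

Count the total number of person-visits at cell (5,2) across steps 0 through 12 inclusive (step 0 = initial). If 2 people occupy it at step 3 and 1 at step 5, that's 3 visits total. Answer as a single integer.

Answer: 1

Derivation:
Step 0: p0@(1,3) p1@(5,2) p2@(1,2) p3@(1,4) -> at (5,2): 1 [p1], cum=1
Step 1: p0@(1,4) p1@ESC p2@(1,3) p3@ESC -> at (5,2): 0 [-], cum=1
Step 2: p0@ESC p1@ESC p2@(1,4) p3@ESC -> at (5,2): 0 [-], cum=1
Step 3: p0@ESC p1@ESC p2@ESC p3@ESC -> at (5,2): 0 [-], cum=1
Total visits = 1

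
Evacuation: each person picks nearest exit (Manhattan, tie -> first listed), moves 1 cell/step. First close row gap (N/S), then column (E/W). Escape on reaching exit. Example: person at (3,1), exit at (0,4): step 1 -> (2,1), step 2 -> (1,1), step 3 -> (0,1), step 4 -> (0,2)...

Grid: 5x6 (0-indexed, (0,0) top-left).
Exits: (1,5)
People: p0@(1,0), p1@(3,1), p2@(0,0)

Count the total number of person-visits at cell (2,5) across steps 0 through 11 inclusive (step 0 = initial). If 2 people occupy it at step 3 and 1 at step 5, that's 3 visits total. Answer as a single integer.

Step 0: p0@(1,0) p1@(3,1) p2@(0,0) -> at (2,5): 0 [-], cum=0
Step 1: p0@(1,1) p1@(2,1) p2@(1,0) -> at (2,5): 0 [-], cum=0
Step 2: p0@(1,2) p1@(1,1) p2@(1,1) -> at (2,5): 0 [-], cum=0
Step 3: p0@(1,3) p1@(1,2) p2@(1,2) -> at (2,5): 0 [-], cum=0
Step 4: p0@(1,4) p1@(1,3) p2@(1,3) -> at (2,5): 0 [-], cum=0
Step 5: p0@ESC p1@(1,4) p2@(1,4) -> at (2,5): 0 [-], cum=0
Step 6: p0@ESC p1@ESC p2@ESC -> at (2,5): 0 [-], cum=0
Total visits = 0

Answer: 0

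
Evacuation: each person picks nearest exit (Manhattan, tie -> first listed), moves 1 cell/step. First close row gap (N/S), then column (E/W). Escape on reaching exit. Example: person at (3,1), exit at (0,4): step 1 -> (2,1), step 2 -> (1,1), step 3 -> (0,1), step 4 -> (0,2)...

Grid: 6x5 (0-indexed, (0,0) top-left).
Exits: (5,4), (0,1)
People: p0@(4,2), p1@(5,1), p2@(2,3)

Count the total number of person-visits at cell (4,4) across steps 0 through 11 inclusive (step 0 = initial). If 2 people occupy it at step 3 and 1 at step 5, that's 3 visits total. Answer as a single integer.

Step 0: p0@(4,2) p1@(5,1) p2@(2,3) -> at (4,4): 0 [-], cum=0
Step 1: p0@(5,2) p1@(5,2) p2@(3,3) -> at (4,4): 0 [-], cum=0
Step 2: p0@(5,3) p1@(5,3) p2@(4,3) -> at (4,4): 0 [-], cum=0
Step 3: p0@ESC p1@ESC p2@(5,3) -> at (4,4): 0 [-], cum=0
Step 4: p0@ESC p1@ESC p2@ESC -> at (4,4): 0 [-], cum=0
Total visits = 0

Answer: 0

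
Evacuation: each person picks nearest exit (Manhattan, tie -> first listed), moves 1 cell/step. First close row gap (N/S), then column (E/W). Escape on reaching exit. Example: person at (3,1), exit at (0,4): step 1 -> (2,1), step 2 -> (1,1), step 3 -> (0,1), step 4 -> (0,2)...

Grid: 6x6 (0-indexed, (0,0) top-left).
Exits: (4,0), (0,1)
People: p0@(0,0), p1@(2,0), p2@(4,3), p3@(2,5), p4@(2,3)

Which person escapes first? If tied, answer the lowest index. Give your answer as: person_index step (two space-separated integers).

Step 1: p0:(0,0)->(0,1)->EXIT | p1:(2,0)->(3,0) | p2:(4,3)->(4,2) | p3:(2,5)->(1,5) | p4:(2,3)->(1,3)
Step 2: p0:escaped | p1:(3,0)->(4,0)->EXIT | p2:(4,2)->(4,1) | p3:(1,5)->(0,5) | p4:(1,3)->(0,3)
Step 3: p0:escaped | p1:escaped | p2:(4,1)->(4,0)->EXIT | p3:(0,5)->(0,4) | p4:(0,3)->(0,2)
Step 4: p0:escaped | p1:escaped | p2:escaped | p3:(0,4)->(0,3) | p4:(0,2)->(0,1)->EXIT
Step 5: p0:escaped | p1:escaped | p2:escaped | p3:(0,3)->(0,2) | p4:escaped
Step 6: p0:escaped | p1:escaped | p2:escaped | p3:(0,2)->(0,1)->EXIT | p4:escaped
Exit steps: [1, 2, 3, 6, 4]
First to escape: p0 at step 1

Answer: 0 1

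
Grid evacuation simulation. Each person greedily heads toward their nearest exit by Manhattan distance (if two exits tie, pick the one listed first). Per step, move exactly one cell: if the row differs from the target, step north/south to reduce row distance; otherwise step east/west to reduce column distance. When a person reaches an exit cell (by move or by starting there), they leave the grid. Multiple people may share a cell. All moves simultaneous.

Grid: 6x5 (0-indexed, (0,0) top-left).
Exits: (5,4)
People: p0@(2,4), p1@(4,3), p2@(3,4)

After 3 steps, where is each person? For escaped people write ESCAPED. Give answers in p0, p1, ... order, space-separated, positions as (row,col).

Step 1: p0:(2,4)->(3,4) | p1:(4,3)->(5,3) | p2:(3,4)->(4,4)
Step 2: p0:(3,4)->(4,4) | p1:(5,3)->(5,4)->EXIT | p2:(4,4)->(5,4)->EXIT
Step 3: p0:(4,4)->(5,4)->EXIT | p1:escaped | p2:escaped

ESCAPED ESCAPED ESCAPED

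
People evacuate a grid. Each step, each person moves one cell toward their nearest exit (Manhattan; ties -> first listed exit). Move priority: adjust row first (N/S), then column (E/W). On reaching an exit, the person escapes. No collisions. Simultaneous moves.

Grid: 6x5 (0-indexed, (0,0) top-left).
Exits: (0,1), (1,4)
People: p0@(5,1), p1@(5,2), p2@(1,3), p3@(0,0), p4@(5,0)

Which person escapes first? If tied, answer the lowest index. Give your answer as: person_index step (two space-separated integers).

Answer: 2 1

Derivation:
Step 1: p0:(5,1)->(4,1) | p1:(5,2)->(4,2) | p2:(1,3)->(1,4)->EXIT | p3:(0,0)->(0,1)->EXIT | p4:(5,0)->(4,0)
Step 2: p0:(4,1)->(3,1) | p1:(4,2)->(3,2) | p2:escaped | p3:escaped | p4:(4,0)->(3,0)
Step 3: p0:(3,1)->(2,1) | p1:(3,2)->(2,2) | p2:escaped | p3:escaped | p4:(3,0)->(2,0)
Step 4: p0:(2,1)->(1,1) | p1:(2,2)->(1,2) | p2:escaped | p3:escaped | p4:(2,0)->(1,0)
Step 5: p0:(1,1)->(0,1)->EXIT | p1:(1,2)->(0,2) | p2:escaped | p3:escaped | p4:(1,0)->(0,0)
Step 6: p0:escaped | p1:(0,2)->(0,1)->EXIT | p2:escaped | p3:escaped | p4:(0,0)->(0,1)->EXIT
Exit steps: [5, 6, 1, 1, 6]
First to escape: p2 at step 1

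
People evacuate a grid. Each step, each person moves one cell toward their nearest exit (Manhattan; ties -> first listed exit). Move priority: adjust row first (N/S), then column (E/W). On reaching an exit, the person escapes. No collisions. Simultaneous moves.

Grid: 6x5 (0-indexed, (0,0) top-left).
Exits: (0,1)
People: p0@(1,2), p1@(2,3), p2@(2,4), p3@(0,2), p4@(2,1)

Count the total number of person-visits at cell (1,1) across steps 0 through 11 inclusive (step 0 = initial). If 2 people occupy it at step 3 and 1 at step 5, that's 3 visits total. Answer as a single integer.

Step 0: p0@(1,2) p1@(2,3) p2@(2,4) p3@(0,2) p4@(2,1) -> at (1,1): 0 [-], cum=0
Step 1: p0@(0,2) p1@(1,3) p2@(1,4) p3@ESC p4@(1,1) -> at (1,1): 1 [p4], cum=1
Step 2: p0@ESC p1@(0,3) p2@(0,4) p3@ESC p4@ESC -> at (1,1): 0 [-], cum=1
Step 3: p0@ESC p1@(0,2) p2@(0,3) p3@ESC p4@ESC -> at (1,1): 0 [-], cum=1
Step 4: p0@ESC p1@ESC p2@(0,2) p3@ESC p4@ESC -> at (1,1): 0 [-], cum=1
Step 5: p0@ESC p1@ESC p2@ESC p3@ESC p4@ESC -> at (1,1): 0 [-], cum=1
Total visits = 1

Answer: 1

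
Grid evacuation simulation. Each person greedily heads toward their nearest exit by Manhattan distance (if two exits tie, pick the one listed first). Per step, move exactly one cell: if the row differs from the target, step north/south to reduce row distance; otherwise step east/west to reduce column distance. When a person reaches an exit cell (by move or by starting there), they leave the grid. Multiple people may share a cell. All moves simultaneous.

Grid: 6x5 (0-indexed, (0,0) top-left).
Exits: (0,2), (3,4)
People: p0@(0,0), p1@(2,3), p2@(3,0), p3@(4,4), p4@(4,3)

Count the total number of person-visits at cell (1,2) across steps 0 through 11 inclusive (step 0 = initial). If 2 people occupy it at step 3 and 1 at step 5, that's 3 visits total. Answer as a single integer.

Answer: 0

Derivation:
Step 0: p0@(0,0) p1@(2,3) p2@(3,0) p3@(4,4) p4@(4,3) -> at (1,2): 0 [-], cum=0
Step 1: p0@(0,1) p1@(3,3) p2@(3,1) p3@ESC p4@(3,3) -> at (1,2): 0 [-], cum=0
Step 2: p0@ESC p1@ESC p2@(3,2) p3@ESC p4@ESC -> at (1,2): 0 [-], cum=0
Step 3: p0@ESC p1@ESC p2@(3,3) p3@ESC p4@ESC -> at (1,2): 0 [-], cum=0
Step 4: p0@ESC p1@ESC p2@ESC p3@ESC p4@ESC -> at (1,2): 0 [-], cum=0
Total visits = 0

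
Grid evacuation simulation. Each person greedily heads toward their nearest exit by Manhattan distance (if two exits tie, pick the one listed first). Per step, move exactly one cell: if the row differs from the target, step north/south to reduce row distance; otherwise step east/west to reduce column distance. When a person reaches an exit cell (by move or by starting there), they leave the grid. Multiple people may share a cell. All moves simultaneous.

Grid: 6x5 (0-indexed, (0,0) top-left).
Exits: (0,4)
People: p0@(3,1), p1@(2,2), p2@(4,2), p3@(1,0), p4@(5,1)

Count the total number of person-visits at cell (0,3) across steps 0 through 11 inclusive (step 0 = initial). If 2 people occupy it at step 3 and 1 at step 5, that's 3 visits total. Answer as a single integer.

Step 0: p0@(3,1) p1@(2,2) p2@(4,2) p3@(1,0) p4@(5,1) -> at (0,3): 0 [-], cum=0
Step 1: p0@(2,1) p1@(1,2) p2@(3,2) p3@(0,0) p4@(4,1) -> at (0,3): 0 [-], cum=0
Step 2: p0@(1,1) p1@(0,2) p2@(2,2) p3@(0,1) p4@(3,1) -> at (0,3): 0 [-], cum=0
Step 3: p0@(0,1) p1@(0,3) p2@(1,2) p3@(0,2) p4@(2,1) -> at (0,3): 1 [p1], cum=1
Step 4: p0@(0,2) p1@ESC p2@(0,2) p3@(0,3) p4@(1,1) -> at (0,3): 1 [p3], cum=2
Step 5: p0@(0,3) p1@ESC p2@(0,3) p3@ESC p4@(0,1) -> at (0,3): 2 [p0,p2], cum=4
Step 6: p0@ESC p1@ESC p2@ESC p3@ESC p4@(0,2) -> at (0,3): 0 [-], cum=4
Step 7: p0@ESC p1@ESC p2@ESC p3@ESC p4@(0,3) -> at (0,3): 1 [p4], cum=5
Step 8: p0@ESC p1@ESC p2@ESC p3@ESC p4@ESC -> at (0,3): 0 [-], cum=5
Total visits = 5

Answer: 5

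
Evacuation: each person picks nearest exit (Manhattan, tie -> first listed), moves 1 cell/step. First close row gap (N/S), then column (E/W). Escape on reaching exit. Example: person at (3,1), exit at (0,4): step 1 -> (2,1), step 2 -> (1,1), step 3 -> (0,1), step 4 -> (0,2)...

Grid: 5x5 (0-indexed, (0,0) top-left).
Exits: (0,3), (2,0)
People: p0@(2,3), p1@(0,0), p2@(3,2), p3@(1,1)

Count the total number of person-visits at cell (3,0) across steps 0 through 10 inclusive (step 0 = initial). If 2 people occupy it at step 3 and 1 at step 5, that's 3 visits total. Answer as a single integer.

Answer: 0

Derivation:
Step 0: p0@(2,3) p1@(0,0) p2@(3,2) p3@(1,1) -> at (3,0): 0 [-], cum=0
Step 1: p0@(1,3) p1@(1,0) p2@(2,2) p3@(2,1) -> at (3,0): 0 [-], cum=0
Step 2: p0@ESC p1@ESC p2@(2,1) p3@ESC -> at (3,0): 0 [-], cum=0
Step 3: p0@ESC p1@ESC p2@ESC p3@ESC -> at (3,0): 0 [-], cum=0
Total visits = 0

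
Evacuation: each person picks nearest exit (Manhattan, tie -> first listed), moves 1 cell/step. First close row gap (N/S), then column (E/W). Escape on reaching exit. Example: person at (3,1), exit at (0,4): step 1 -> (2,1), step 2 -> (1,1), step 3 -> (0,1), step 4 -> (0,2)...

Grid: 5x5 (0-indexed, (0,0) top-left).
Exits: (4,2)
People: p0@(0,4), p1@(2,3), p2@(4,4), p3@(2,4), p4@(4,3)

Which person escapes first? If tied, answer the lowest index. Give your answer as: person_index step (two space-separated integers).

Answer: 4 1

Derivation:
Step 1: p0:(0,4)->(1,4) | p1:(2,3)->(3,3) | p2:(4,4)->(4,3) | p3:(2,4)->(3,4) | p4:(4,3)->(4,2)->EXIT
Step 2: p0:(1,4)->(2,4) | p1:(3,3)->(4,3) | p2:(4,3)->(4,2)->EXIT | p3:(3,4)->(4,4) | p4:escaped
Step 3: p0:(2,4)->(3,4) | p1:(4,3)->(4,2)->EXIT | p2:escaped | p3:(4,4)->(4,3) | p4:escaped
Step 4: p0:(3,4)->(4,4) | p1:escaped | p2:escaped | p3:(4,3)->(4,2)->EXIT | p4:escaped
Step 5: p0:(4,4)->(4,3) | p1:escaped | p2:escaped | p3:escaped | p4:escaped
Step 6: p0:(4,3)->(4,2)->EXIT | p1:escaped | p2:escaped | p3:escaped | p4:escaped
Exit steps: [6, 3, 2, 4, 1]
First to escape: p4 at step 1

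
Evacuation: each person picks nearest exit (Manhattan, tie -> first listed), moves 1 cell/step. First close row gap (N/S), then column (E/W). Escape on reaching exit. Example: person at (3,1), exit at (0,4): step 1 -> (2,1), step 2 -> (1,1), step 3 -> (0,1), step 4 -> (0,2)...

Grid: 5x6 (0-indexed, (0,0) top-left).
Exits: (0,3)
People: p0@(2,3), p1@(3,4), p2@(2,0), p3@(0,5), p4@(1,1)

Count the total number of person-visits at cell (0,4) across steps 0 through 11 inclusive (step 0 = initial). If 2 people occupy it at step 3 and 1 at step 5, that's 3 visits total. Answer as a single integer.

Step 0: p0@(2,3) p1@(3,4) p2@(2,0) p3@(0,5) p4@(1,1) -> at (0,4): 0 [-], cum=0
Step 1: p0@(1,3) p1@(2,4) p2@(1,0) p3@(0,4) p4@(0,1) -> at (0,4): 1 [p3], cum=1
Step 2: p0@ESC p1@(1,4) p2@(0,0) p3@ESC p4@(0,2) -> at (0,4): 0 [-], cum=1
Step 3: p0@ESC p1@(0,4) p2@(0,1) p3@ESC p4@ESC -> at (0,4): 1 [p1], cum=2
Step 4: p0@ESC p1@ESC p2@(0,2) p3@ESC p4@ESC -> at (0,4): 0 [-], cum=2
Step 5: p0@ESC p1@ESC p2@ESC p3@ESC p4@ESC -> at (0,4): 0 [-], cum=2
Total visits = 2

Answer: 2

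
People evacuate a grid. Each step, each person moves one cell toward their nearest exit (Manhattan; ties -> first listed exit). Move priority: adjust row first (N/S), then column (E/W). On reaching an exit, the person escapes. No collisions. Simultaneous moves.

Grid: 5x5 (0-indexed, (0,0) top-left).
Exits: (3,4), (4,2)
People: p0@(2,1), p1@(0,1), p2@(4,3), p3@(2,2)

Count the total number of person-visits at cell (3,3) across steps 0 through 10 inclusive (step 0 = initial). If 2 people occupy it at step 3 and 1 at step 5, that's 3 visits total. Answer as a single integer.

Answer: 0

Derivation:
Step 0: p0@(2,1) p1@(0,1) p2@(4,3) p3@(2,2) -> at (3,3): 0 [-], cum=0
Step 1: p0@(3,1) p1@(1,1) p2@ESC p3@(3,2) -> at (3,3): 0 [-], cum=0
Step 2: p0@(4,1) p1@(2,1) p2@ESC p3@ESC -> at (3,3): 0 [-], cum=0
Step 3: p0@ESC p1@(3,1) p2@ESC p3@ESC -> at (3,3): 0 [-], cum=0
Step 4: p0@ESC p1@(4,1) p2@ESC p3@ESC -> at (3,3): 0 [-], cum=0
Step 5: p0@ESC p1@ESC p2@ESC p3@ESC -> at (3,3): 0 [-], cum=0
Total visits = 0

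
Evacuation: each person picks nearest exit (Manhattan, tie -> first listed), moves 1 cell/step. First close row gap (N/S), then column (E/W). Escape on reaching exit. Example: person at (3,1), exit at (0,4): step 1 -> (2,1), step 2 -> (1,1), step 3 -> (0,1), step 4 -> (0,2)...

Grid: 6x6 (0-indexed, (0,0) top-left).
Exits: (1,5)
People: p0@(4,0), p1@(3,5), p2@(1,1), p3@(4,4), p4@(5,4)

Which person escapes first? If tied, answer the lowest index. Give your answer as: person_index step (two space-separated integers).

Step 1: p0:(4,0)->(3,0) | p1:(3,5)->(2,5) | p2:(1,1)->(1,2) | p3:(4,4)->(3,4) | p4:(5,4)->(4,4)
Step 2: p0:(3,0)->(2,0) | p1:(2,5)->(1,5)->EXIT | p2:(1,2)->(1,3) | p3:(3,4)->(2,4) | p4:(4,4)->(3,4)
Step 3: p0:(2,0)->(1,0) | p1:escaped | p2:(1,3)->(1,4) | p3:(2,4)->(1,4) | p4:(3,4)->(2,4)
Step 4: p0:(1,0)->(1,1) | p1:escaped | p2:(1,4)->(1,5)->EXIT | p3:(1,4)->(1,5)->EXIT | p4:(2,4)->(1,4)
Step 5: p0:(1,1)->(1,2) | p1:escaped | p2:escaped | p3:escaped | p4:(1,4)->(1,5)->EXIT
Step 6: p0:(1,2)->(1,3) | p1:escaped | p2:escaped | p3:escaped | p4:escaped
Step 7: p0:(1,3)->(1,4) | p1:escaped | p2:escaped | p3:escaped | p4:escaped
Step 8: p0:(1,4)->(1,5)->EXIT | p1:escaped | p2:escaped | p3:escaped | p4:escaped
Exit steps: [8, 2, 4, 4, 5]
First to escape: p1 at step 2

Answer: 1 2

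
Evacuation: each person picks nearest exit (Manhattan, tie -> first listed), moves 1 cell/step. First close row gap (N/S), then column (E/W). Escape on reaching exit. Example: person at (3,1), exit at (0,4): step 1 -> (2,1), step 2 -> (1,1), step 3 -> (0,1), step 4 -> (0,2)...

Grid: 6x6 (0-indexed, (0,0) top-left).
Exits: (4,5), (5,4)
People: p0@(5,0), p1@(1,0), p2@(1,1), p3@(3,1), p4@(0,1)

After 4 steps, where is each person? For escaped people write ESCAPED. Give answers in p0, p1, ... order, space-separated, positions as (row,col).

Step 1: p0:(5,0)->(5,1) | p1:(1,0)->(2,0) | p2:(1,1)->(2,1) | p3:(3,1)->(4,1) | p4:(0,1)->(1,1)
Step 2: p0:(5,1)->(5,2) | p1:(2,0)->(3,0) | p2:(2,1)->(3,1) | p3:(4,1)->(4,2) | p4:(1,1)->(2,1)
Step 3: p0:(5,2)->(5,3) | p1:(3,0)->(4,0) | p2:(3,1)->(4,1) | p3:(4,2)->(4,3) | p4:(2,1)->(3,1)
Step 4: p0:(5,3)->(5,4)->EXIT | p1:(4,0)->(4,1) | p2:(4,1)->(4,2) | p3:(4,3)->(4,4) | p4:(3,1)->(4,1)

ESCAPED (4,1) (4,2) (4,4) (4,1)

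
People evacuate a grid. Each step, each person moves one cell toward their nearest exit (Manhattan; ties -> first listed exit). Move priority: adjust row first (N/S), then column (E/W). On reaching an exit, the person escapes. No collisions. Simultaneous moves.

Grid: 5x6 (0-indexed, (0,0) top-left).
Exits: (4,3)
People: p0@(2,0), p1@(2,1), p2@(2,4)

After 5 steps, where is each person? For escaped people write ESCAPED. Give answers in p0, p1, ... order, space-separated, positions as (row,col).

Step 1: p0:(2,0)->(3,0) | p1:(2,1)->(3,1) | p2:(2,4)->(3,4)
Step 2: p0:(3,0)->(4,0) | p1:(3,1)->(4,1) | p2:(3,4)->(4,4)
Step 3: p0:(4,0)->(4,1) | p1:(4,1)->(4,2) | p2:(4,4)->(4,3)->EXIT
Step 4: p0:(4,1)->(4,2) | p1:(4,2)->(4,3)->EXIT | p2:escaped
Step 5: p0:(4,2)->(4,3)->EXIT | p1:escaped | p2:escaped

ESCAPED ESCAPED ESCAPED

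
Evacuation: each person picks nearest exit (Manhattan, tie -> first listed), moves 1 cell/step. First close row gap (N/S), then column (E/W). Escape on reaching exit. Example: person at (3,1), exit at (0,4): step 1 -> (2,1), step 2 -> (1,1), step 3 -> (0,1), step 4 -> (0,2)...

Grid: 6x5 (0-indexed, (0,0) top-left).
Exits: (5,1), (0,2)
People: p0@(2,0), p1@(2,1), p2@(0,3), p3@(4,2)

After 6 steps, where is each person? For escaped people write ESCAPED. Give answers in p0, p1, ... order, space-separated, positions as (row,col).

Step 1: p0:(2,0)->(3,0) | p1:(2,1)->(3,1) | p2:(0,3)->(0,2)->EXIT | p3:(4,2)->(5,2)
Step 2: p0:(3,0)->(4,0) | p1:(3,1)->(4,1) | p2:escaped | p3:(5,2)->(5,1)->EXIT
Step 3: p0:(4,0)->(5,0) | p1:(4,1)->(5,1)->EXIT | p2:escaped | p3:escaped
Step 4: p0:(5,0)->(5,1)->EXIT | p1:escaped | p2:escaped | p3:escaped

ESCAPED ESCAPED ESCAPED ESCAPED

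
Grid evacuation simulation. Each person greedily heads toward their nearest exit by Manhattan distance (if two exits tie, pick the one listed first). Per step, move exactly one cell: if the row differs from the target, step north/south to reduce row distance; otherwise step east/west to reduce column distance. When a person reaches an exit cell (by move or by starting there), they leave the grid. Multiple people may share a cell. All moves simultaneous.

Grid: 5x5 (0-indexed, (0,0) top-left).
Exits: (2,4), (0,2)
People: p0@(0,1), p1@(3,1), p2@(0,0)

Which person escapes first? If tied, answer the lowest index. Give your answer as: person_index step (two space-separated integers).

Step 1: p0:(0,1)->(0,2)->EXIT | p1:(3,1)->(2,1) | p2:(0,0)->(0,1)
Step 2: p0:escaped | p1:(2,1)->(2,2) | p2:(0,1)->(0,2)->EXIT
Step 3: p0:escaped | p1:(2,2)->(2,3) | p2:escaped
Step 4: p0:escaped | p1:(2,3)->(2,4)->EXIT | p2:escaped
Exit steps: [1, 4, 2]
First to escape: p0 at step 1

Answer: 0 1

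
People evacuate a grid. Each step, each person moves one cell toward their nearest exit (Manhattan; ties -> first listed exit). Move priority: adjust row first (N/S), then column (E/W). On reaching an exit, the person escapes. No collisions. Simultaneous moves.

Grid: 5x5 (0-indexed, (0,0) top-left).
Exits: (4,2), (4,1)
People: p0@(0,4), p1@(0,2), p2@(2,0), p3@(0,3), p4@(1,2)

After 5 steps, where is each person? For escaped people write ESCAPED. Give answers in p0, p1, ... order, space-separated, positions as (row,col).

Step 1: p0:(0,4)->(1,4) | p1:(0,2)->(1,2) | p2:(2,0)->(3,0) | p3:(0,3)->(1,3) | p4:(1,2)->(2,2)
Step 2: p0:(1,4)->(2,4) | p1:(1,2)->(2,2) | p2:(3,0)->(4,0) | p3:(1,3)->(2,3) | p4:(2,2)->(3,2)
Step 3: p0:(2,4)->(3,4) | p1:(2,2)->(3,2) | p2:(4,0)->(4,1)->EXIT | p3:(2,3)->(3,3) | p4:(3,2)->(4,2)->EXIT
Step 4: p0:(3,4)->(4,4) | p1:(3,2)->(4,2)->EXIT | p2:escaped | p3:(3,3)->(4,3) | p4:escaped
Step 5: p0:(4,4)->(4,3) | p1:escaped | p2:escaped | p3:(4,3)->(4,2)->EXIT | p4:escaped

(4,3) ESCAPED ESCAPED ESCAPED ESCAPED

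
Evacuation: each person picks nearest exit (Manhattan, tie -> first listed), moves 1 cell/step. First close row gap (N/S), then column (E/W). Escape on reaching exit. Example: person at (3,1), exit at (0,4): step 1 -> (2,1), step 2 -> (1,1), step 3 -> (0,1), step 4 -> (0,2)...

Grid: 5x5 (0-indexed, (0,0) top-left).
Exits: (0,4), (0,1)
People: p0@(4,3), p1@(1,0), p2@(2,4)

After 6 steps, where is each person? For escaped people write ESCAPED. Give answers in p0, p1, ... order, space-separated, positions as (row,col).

Step 1: p0:(4,3)->(3,3) | p1:(1,0)->(0,0) | p2:(2,4)->(1,4)
Step 2: p0:(3,3)->(2,3) | p1:(0,0)->(0,1)->EXIT | p2:(1,4)->(0,4)->EXIT
Step 3: p0:(2,3)->(1,3) | p1:escaped | p2:escaped
Step 4: p0:(1,3)->(0,3) | p1:escaped | p2:escaped
Step 5: p0:(0,3)->(0,4)->EXIT | p1:escaped | p2:escaped

ESCAPED ESCAPED ESCAPED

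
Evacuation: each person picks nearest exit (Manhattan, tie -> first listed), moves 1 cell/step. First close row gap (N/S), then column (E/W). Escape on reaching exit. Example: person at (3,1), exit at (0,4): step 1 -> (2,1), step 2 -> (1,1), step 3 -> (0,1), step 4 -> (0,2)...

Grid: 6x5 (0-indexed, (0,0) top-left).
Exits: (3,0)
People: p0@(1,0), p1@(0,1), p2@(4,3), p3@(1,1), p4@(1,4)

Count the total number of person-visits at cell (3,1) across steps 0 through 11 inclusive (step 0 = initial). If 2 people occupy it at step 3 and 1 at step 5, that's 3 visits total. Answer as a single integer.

Step 0: p0@(1,0) p1@(0,1) p2@(4,3) p3@(1,1) p4@(1,4) -> at (3,1): 0 [-], cum=0
Step 1: p0@(2,0) p1@(1,1) p2@(3,3) p3@(2,1) p4@(2,4) -> at (3,1): 0 [-], cum=0
Step 2: p0@ESC p1@(2,1) p2@(3,2) p3@(3,1) p4@(3,4) -> at (3,1): 1 [p3], cum=1
Step 3: p0@ESC p1@(3,1) p2@(3,1) p3@ESC p4@(3,3) -> at (3,1): 2 [p1,p2], cum=3
Step 4: p0@ESC p1@ESC p2@ESC p3@ESC p4@(3,2) -> at (3,1): 0 [-], cum=3
Step 5: p0@ESC p1@ESC p2@ESC p3@ESC p4@(3,1) -> at (3,1): 1 [p4], cum=4
Step 6: p0@ESC p1@ESC p2@ESC p3@ESC p4@ESC -> at (3,1): 0 [-], cum=4
Total visits = 4

Answer: 4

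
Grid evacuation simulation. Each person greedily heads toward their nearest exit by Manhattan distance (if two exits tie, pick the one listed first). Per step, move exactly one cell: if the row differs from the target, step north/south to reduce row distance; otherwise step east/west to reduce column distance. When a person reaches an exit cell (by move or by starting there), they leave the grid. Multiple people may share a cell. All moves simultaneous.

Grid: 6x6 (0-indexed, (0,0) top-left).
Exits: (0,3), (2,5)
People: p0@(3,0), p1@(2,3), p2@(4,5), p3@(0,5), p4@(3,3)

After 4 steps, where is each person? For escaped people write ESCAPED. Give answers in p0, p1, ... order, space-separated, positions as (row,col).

Step 1: p0:(3,0)->(2,0) | p1:(2,3)->(1,3) | p2:(4,5)->(3,5) | p3:(0,5)->(0,4) | p4:(3,3)->(2,3)
Step 2: p0:(2,0)->(1,0) | p1:(1,3)->(0,3)->EXIT | p2:(3,5)->(2,5)->EXIT | p3:(0,4)->(0,3)->EXIT | p4:(2,3)->(1,3)
Step 3: p0:(1,0)->(0,0) | p1:escaped | p2:escaped | p3:escaped | p4:(1,3)->(0,3)->EXIT
Step 4: p0:(0,0)->(0,1) | p1:escaped | p2:escaped | p3:escaped | p4:escaped

(0,1) ESCAPED ESCAPED ESCAPED ESCAPED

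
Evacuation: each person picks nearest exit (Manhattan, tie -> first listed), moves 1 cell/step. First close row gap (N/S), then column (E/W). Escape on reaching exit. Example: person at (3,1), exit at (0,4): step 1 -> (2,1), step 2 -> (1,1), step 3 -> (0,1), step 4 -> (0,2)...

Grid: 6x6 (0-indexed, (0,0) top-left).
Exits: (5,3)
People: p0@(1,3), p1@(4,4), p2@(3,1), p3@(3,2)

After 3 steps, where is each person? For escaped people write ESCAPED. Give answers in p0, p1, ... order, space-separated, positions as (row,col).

Step 1: p0:(1,3)->(2,3) | p1:(4,4)->(5,4) | p2:(3,1)->(4,1) | p3:(3,2)->(4,2)
Step 2: p0:(2,3)->(3,3) | p1:(5,4)->(5,3)->EXIT | p2:(4,1)->(5,1) | p3:(4,2)->(5,2)
Step 3: p0:(3,3)->(4,3) | p1:escaped | p2:(5,1)->(5,2) | p3:(5,2)->(5,3)->EXIT

(4,3) ESCAPED (5,2) ESCAPED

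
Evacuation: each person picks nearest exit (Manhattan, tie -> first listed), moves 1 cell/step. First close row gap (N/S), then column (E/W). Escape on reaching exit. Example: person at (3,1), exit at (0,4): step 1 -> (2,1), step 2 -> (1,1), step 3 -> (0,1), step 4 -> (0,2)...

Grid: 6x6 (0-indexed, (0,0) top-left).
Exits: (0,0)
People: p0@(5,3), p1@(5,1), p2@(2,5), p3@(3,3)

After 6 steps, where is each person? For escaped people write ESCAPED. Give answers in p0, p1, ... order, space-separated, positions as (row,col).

Step 1: p0:(5,3)->(4,3) | p1:(5,1)->(4,1) | p2:(2,5)->(1,5) | p3:(3,3)->(2,3)
Step 2: p0:(4,3)->(3,3) | p1:(4,1)->(3,1) | p2:(1,5)->(0,5) | p3:(2,3)->(1,3)
Step 3: p0:(3,3)->(2,3) | p1:(3,1)->(2,1) | p2:(0,5)->(0,4) | p3:(1,3)->(0,3)
Step 4: p0:(2,3)->(1,3) | p1:(2,1)->(1,1) | p2:(0,4)->(0,3) | p3:(0,3)->(0,2)
Step 5: p0:(1,3)->(0,3) | p1:(1,1)->(0,1) | p2:(0,3)->(0,2) | p3:(0,2)->(0,1)
Step 6: p0:(0,3)->(0,2) | p1:(0,1)->(0,0)->EXIT | p2:(0,2)->(0,1) | p3:(0,1)->(0,0)->EXIT

(0,2) ESCAPED (0,1) ESCAPED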